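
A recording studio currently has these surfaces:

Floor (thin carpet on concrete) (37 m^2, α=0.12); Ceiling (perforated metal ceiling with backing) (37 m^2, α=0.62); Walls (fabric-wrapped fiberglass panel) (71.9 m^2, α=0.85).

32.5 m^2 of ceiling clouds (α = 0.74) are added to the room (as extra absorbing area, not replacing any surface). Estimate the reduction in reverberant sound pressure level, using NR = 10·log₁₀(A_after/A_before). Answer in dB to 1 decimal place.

1.0 dB

Equivalent absorption area: A_before = 37×0.12 + 37×0.62 + 71.9×0.85 = 88.495 m^2.
Added absorption = 32.5 × 0.74 = 24.050 sabins.
A_after = 88.495 + 24.050 = 112.545 sabins.
Reduction = 10 log₁₀(A_after/A_before) = 10 log₁₀(1.2718) = 1.0 dB.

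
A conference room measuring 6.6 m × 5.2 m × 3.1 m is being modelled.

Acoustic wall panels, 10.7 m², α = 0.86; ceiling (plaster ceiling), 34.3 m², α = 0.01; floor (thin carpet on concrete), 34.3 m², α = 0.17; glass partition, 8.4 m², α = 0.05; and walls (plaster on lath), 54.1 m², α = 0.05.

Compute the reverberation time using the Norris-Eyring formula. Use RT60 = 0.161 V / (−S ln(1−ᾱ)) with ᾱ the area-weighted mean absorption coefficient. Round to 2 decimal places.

0.86 sec

S = Σ Sᵢ = 141.8 m².
Σ(Sᵢαᵢ) = 10.7·0.86 + 34.3·0.01 + 34.3·0.17 + 8.4·0.05 + 54.1·0.05 = 18.501.
Mean coefficient ᾱ = A/S = 0.1305.
−S·ln(1−ᾱ) = −141.8 × ln(1 − 0.1305) = 19.829.
V = 6.6 × 5.2 × 3.1 = 106.392 m³.
T = 0.161·V/[−S·ln(1−ᾱ)] = 0.161·106.392/19.829 = 0.86 s.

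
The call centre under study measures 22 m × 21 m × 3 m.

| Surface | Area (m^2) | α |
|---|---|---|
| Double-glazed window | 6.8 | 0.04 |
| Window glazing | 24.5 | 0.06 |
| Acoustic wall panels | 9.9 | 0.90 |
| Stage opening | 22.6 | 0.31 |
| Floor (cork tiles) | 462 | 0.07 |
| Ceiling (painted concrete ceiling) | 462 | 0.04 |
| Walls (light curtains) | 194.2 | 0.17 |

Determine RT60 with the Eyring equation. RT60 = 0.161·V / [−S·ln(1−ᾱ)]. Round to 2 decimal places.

Total surface area S = 6.8 + 24.5 + 9.9 + 22.6 + 462 + 462 + 194.2 = 1182.0 m^2.
Σ(Sᵢαᵢ) = 6.8×0.04 + 24.5×0.06 + 9.9×0.90 + 22.6×0.31 + 462×0.07 + 462×0.04 + 194.2×0.17 = 101.492.
ᾱ = 101.492 / 1182.0 = 0.0859.
−S·ln(1−ᾱ) = −1182.0 × ln(1 − 0.0859) = 106.162.
V = 22 × 21 × 3 = 1386 m³.
RT60 = 0.161 × 1386 / 106.162 = 2.10 s.

2.10 seconds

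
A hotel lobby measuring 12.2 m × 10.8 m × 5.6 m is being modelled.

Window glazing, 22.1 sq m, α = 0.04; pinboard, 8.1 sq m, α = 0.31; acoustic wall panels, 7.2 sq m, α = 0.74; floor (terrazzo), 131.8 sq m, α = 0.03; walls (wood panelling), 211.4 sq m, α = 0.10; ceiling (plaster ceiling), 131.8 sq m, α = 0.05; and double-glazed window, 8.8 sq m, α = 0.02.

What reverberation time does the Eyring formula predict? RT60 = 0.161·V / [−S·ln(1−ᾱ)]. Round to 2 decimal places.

Total surface area S = 22.1 + 8.1 + 7.2 + 131.8 + 211.4 + 131.8 + 8.8 = 521.2 sq m.
Absorption A = 22.1·0.04 + 8.1·0.31 + 7.2·0.74 + 131.8·0.03 + 211.4·0.10 + 131.8·0.05 + 8.8·0.02 = 40.583 sabins.
Mean coefficient ᾱ = A/S = 0.0779.
Eyring denominator: −S ln(1−ᾱ) = 42.270.
V = 12.2 × 10.8 × 5.6 = 737.856 m³.
T = 0.161·V/[−S·ln(1−ᾱ)] = 0.161·737.856/42.270 = 2.81 s.

2.81 s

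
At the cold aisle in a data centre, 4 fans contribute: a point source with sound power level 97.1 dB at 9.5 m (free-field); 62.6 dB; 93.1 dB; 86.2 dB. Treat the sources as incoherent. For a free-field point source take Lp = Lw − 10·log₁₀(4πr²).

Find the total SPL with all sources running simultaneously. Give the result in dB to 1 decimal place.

Source at 9.5 m: Lp = 97.1 − 10·log₁₀(4π·9.5²) = 97.1 − 10·log₁₀(1134.115) = 66.6 dB.
Σ 10^(Lᵢ/10) = 2.465e+09.
Back to dB: 10·log₁₀ Σ = 93.9 dB.

93.9 dB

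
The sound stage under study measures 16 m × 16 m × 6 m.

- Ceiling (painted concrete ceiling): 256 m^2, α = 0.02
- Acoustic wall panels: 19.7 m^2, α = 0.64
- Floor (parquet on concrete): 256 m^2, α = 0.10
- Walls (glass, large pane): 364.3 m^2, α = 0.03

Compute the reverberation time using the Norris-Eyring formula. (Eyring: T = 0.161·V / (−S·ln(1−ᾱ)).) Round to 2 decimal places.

4.42 seconds

S = Σ Sᵢ = 896.0 m^2.
Absorption A = 256×0.02 + 19.7×0.64 + 256×0.10 + 364.3×0.03 = 54.257 sabins.
Mean coefficient ᾱ = A/S = 0.0606.
−S·ln(1−ᾱ) = −896.0 × ln(1 − 0.0606) = 56.012.
V = 16 × 16 × 6 = 1536 m³.
T = 0.161·V/[−S·ln(1−ᾱ)] = 0.161·1536/56.012 = 4.42 s.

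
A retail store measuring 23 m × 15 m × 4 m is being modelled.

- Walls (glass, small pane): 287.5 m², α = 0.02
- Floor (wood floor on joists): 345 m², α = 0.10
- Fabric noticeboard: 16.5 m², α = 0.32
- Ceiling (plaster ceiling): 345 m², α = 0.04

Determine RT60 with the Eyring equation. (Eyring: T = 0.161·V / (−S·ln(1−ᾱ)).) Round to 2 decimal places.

3.63 s

S = Σ Sᵢ = 994.0 m².
Absorption A = 287.5×0.02 + 345×0.10 + 16.5×0.32 + 345×0.04 = 59.330 sabins.
Mean coefficient ᾱ = A/S = 0.0597.
Eyring denominator: −S ln(1−ᾱ) = 61.187.
V = 23 × 15 × 4 = 1380 m³.
RT60 = 0.161 × 1380 / 61.187 = 3.63 s.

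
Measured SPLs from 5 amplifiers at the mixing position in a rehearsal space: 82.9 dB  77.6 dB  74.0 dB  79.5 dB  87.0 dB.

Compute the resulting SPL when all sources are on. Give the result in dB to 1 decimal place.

89.4 dB

Sum in the linear (power) domain: Σ 10^(Lᵢ/10) = 10^(82.9/10) + 10^(77.6/10) + 10^(74.0/10) + 10^(79.5/10) + 10^(87.0/10) = 8.68e+08.
Combined level = 10 log₁₀(8.68e+08) = 89.4 dB.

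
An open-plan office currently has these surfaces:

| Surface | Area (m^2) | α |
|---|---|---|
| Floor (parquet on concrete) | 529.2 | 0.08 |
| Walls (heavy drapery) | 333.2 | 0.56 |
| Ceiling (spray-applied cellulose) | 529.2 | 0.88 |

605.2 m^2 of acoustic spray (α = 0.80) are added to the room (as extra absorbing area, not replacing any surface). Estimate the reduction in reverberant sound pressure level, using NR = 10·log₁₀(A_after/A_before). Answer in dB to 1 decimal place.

2.3 dB

A_before = Σ Sᵢαᵢ = 529.2·0.08 + 333.2·0.56 + 529.2·0.88 = 694.624 sabins.
Treatment contributes 605.2·0.80 = 484.160 sabins.
A_after = 694.624 + 484.160 = 1178.784 sabins.
NR = 10·log₁₀(1178.784/694.624) = 2.3 dB.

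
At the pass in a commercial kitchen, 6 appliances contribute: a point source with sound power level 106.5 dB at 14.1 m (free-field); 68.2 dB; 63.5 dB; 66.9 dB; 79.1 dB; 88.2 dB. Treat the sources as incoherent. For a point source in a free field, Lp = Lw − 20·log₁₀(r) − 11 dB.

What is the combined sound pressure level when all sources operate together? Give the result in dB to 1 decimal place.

88.9 dB

Source at 14.1 m: Lp = 106.5 − 20·log₁₀(14.1) − 11 = 72.5 dB.
Σ 10^(Lᵢ/10) = 7.735e+08.
Combined level = 10 log₁₀(7.735e+08) = 88.9 dB.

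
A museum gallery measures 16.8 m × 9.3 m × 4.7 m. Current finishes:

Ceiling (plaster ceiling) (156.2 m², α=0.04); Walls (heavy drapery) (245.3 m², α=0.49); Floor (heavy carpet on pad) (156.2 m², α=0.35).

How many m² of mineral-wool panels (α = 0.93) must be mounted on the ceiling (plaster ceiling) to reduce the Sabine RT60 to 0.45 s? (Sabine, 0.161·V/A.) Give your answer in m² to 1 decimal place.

Total absorption A₁ = 156.2*0.04 + 245.3*0.49 + 156.2*0.35
  = 6.248 + 120.197 + 54.670 = 181.115 m² sabins.
Required A₂ = 0.161·734.328/0.45 = 262.726 sabins.
Absorption to add: 262.726 − 181.115 = 81.611 sabins.
Net gain per m²: Δα = 0.93 − 0.04 = 0.89.
Area = ΔA/Δα = 81.611/0.89 = 91.7 m².

91.7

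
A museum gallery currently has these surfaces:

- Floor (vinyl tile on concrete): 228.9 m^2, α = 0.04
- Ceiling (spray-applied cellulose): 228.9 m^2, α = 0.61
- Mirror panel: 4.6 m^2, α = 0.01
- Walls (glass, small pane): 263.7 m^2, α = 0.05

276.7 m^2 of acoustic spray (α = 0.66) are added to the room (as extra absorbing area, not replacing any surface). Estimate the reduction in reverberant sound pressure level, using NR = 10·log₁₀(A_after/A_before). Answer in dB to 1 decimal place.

Summing Sᵢαᵢ: 9.156 + 139.629 + 0.046 + 13.185 → A_before = 162.016 sabins.
Treatment contributes 276.7·0.66 = 182.622 sabins.
New total A_after = 344.638 sabins.
Reduction = 10 log₁₀(A_after/A_before) = 10 log₁₀(2.1272) = 3.3 dB.

3.3 dB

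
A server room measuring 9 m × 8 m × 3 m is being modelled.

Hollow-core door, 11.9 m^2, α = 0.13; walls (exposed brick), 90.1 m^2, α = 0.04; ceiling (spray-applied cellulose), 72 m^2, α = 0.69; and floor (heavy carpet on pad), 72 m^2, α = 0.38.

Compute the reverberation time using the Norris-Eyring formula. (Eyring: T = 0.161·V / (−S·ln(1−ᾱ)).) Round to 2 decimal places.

0.35 s

Total surface area S = 11.9 + 90.1 + 72 + 72 = 246.0 m^2.
Σ(Sᵢαᵢ) = 11.9×0.13 + 90.1×0.04 + 72×0.69 + 72×0.38 = 82.191.
Mean coefficient ᾱ = A/S = 0.3341.
Eyring denominator: −S ln(1−ᾱ) = 100.027.
V = 9 × 8 × 3 = 216 m³.
T = 0.161·V/[−S·ln(1−ᾱ)] = 0.161·216/100.027 = 0.35 s.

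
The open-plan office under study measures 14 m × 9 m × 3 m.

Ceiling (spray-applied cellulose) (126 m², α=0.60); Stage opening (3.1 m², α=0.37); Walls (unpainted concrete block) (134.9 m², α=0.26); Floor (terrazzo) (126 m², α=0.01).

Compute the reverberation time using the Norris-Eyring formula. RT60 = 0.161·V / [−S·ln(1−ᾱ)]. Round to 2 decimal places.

0.46 s

S = Σ Sᵢ = 390.0 m².
Absorption A = 126·0.60 + 3.1·0.37 + 134.9·0.26 + 126·0.01 = 113.081 sabins.
ᾱ = 113.081 / 390.0 = 0.2900.
−S·ln(1−ᾱ) = −390.0 × ln(1 − 0.2900) = 133.571.
V = 14 × 9 × 3 = 378 m³.
RT60 = 0.161 × 378 / 133.571 = 0.46 s.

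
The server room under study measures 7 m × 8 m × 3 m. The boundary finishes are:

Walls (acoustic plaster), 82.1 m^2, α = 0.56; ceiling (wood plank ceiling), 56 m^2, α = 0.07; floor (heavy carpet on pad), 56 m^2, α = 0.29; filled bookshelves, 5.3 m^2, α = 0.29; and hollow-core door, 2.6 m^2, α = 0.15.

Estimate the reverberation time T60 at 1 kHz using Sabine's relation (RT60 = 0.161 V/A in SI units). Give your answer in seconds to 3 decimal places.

Equivalent absorption area: A = 82.1·0.56 + 56·0.07 + 56·0.29 + 5.3·0.29 + 2.6·0.15 = 68.063 m^2.
V = 7·8·3 = 168 m³.
RT60 = 0.161 · V / A = 0.161 × 168 / 68.063 = 0.397 s.

0.397 s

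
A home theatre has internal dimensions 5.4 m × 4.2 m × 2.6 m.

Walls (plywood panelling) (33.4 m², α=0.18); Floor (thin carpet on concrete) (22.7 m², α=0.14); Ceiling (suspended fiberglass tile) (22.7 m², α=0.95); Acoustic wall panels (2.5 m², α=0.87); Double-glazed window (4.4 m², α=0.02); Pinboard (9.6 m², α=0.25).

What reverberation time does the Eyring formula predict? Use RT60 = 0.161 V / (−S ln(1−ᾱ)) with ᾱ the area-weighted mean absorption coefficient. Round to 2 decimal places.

0.21 s

Total surface area S = 33.4 + 22.7 + 22.7 + 2.5 + 4.4 + 9.6 = 95.3 m².
Σ(Sᵢαᵢ) = 33.4·0.18 + 22.7·0.14 + 22.7·0.95 + 2.5·0.87 + 4.4·0.02 + 9.6·0.25 = 35.418.
ᾱ = 35.418 / 95.3 = 0.3716.
−S·ln(1−ᾱ) = −95.3 × ln(1 − 0.3716) = 44.274.
V = 5.4 × 4.2 × 2.6 = 58.968 m³.
T = 0.161·V/[−S·ln(1−ᾱ)] = 0.161·58.968/44.274 = 0.21 s.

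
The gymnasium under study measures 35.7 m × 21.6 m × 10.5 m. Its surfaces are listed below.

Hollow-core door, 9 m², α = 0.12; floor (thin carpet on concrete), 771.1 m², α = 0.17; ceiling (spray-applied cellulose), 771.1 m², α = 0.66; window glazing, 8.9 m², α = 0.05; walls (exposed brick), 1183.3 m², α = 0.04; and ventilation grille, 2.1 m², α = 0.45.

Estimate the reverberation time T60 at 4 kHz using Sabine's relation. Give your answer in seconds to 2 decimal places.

Total absorption A = 9·0.12 + 771.1·0.17 + 771.1·0.66 + 8.9·0.05 + 1183.3·0.04 + 2.1·0.45
  = 1.080 + 131.087 + 508.926 + 0.445 + 47.332 + 0.945 = 689.815 m² sabins.
Room volume: 8096.76 m³.
RT60 = 0.161 · V / A = 0.161 × 8096.76 / 689.815 = 1.89 s.

1.89 sec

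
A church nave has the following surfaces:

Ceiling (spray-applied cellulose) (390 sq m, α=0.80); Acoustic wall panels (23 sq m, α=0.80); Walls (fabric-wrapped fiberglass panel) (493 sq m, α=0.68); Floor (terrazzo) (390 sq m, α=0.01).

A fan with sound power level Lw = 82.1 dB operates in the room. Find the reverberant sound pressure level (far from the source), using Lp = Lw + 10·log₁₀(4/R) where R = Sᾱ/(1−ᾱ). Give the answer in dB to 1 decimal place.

A = 669.540 sabins; S = 1296.0 sq m.
ᾱ = 0.5166, so room constant R = A/(1−ᾱ) = 1385.064 sq m.
Lp = 82.1 + 10·log₁₀(4/1385.064) = 82.1 + (-25.39) = 56.7 dB.

56.7 dB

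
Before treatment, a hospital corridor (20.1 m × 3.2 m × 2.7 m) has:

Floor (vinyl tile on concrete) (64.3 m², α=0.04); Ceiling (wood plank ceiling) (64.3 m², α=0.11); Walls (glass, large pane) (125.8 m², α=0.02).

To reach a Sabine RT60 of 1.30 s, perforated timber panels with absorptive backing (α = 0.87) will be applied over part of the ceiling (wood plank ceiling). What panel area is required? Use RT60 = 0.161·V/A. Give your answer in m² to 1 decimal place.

Summing Sᵢαᵢ: 2.572 + 7.073 + 2.516 → A₁ = 12.161 sabins.
Required A₂ = 0.161·173.664/1.30 = 21.508 sabins.
Absorption to add: 21.508 − 12.161 = 9.347 sabins.
Net gain per m²: Δα = 0.87 − 0.11 = 0.76.
Panel area = 9.347 / 0.76 = 12.3 m².

12.3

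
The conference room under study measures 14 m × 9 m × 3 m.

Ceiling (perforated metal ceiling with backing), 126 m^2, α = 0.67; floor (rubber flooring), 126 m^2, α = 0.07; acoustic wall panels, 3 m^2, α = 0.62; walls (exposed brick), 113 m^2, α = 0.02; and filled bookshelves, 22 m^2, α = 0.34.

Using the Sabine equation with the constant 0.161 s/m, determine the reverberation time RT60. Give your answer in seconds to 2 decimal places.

0.58 s

Summing Sᵢαᵢ: 84.420 + 8.820 + 1.860 + 2.260 + 7.480 → A = 104.840 sabins.
Volume V = 14 × 9 × 3 = 378 m³.
RT60 = 0.161 · V / A = 0.161 × 378 / 104.840 = 0.58 s.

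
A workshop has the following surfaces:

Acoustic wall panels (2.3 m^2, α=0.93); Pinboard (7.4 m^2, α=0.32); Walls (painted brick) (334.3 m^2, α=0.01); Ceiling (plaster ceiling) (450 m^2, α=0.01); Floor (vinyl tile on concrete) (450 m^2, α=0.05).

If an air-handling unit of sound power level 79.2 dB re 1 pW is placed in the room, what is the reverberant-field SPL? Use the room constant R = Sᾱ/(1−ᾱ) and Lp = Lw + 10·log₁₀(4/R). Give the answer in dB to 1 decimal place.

69.7 dB

Σ(Sᵢαᵢ) = 2.3×0.93 + 7.4×0.32 + 334.3×0.01 + 450×0.01 + 450×0.05 = 34.850; total area S = 1244.0 m^2.
ᾱ = 0.0280, so room constant R = A/(1−ᾱ) = 35.854 m^2.
Lp = 79.2 + 10·log₁₀(4/35.854) = 79.2 + (-9.52) = 69.7 dB.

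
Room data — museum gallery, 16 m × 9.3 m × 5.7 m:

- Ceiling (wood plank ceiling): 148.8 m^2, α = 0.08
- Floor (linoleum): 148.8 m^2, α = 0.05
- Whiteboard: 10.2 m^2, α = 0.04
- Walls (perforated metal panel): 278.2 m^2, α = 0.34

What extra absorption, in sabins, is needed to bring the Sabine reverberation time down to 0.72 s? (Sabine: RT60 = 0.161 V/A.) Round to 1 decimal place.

Equivalent absorption area: A₁ = 148.8·0.08 + 148.8·0.05 + 10.2·0.04 + 278.2·0.34 = 114.340 m^2.
Target A₂ = 0.161·848.16/0.72 = 189.658 sabins (V = 848.16 m³).
Additional absorption ΔA = 189.658 − 114.340 = 75.3 sabins.

75.3 sabins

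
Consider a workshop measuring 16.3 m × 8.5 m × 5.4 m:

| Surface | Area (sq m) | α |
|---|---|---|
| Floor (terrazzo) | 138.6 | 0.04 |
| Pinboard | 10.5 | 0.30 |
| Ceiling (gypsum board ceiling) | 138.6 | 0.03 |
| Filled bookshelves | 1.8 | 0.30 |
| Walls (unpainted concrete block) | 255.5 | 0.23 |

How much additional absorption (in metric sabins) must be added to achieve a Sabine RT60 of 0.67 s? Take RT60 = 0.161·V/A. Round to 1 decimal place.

Summing Sᵢαᵢ: 5.544 + 3.150 + 4.158 + 0.540 + 58.765 → A₁ = 72.157 sabins.
For T = 0.67 s, need A₂ = 0.161·V/T = 0.161·748.17/0.67 = 179.784 sabins.
Additional absorption ΔA = 179.784 − 72.157 = 107.6 sabins.

107.6 sabins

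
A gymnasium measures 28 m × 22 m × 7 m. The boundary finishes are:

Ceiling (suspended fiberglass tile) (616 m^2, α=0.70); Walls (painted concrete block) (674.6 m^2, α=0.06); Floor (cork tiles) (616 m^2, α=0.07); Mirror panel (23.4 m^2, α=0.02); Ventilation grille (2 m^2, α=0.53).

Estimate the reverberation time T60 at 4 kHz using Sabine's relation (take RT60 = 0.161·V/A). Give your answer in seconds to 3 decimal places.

1.345 s

Summing Sᵢαᵢ: 431.200 + 40.476 + 43.120 + 0.468 + 1.060 → A = 516.324 sabins.
Volume V = 28 × 22 × 7 = 4312 m³.
T = 0.161 V/A = 0.161·4312/516.324 = 1.345 s.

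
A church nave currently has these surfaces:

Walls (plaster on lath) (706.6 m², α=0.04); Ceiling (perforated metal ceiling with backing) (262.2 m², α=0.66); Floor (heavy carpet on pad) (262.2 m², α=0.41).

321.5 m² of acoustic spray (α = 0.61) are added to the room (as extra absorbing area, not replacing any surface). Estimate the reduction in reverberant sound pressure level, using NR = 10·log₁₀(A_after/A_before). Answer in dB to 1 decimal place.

2.1 dB

Total absorption A_before = 706.6·0.04 + 262.2·0.66 + 262.2·0.41
  = 28.264 + 173.052 + 107.502 = 308.818 m² sabins.
Added absorption = 321.5 × 0.61 = 196.115 sabins.
New total A_after = 504.933 sabins.
Reduction = 10 log₁₀(A_after/A_before) = 10 log₁₀(1.6351) = 2.1 dB.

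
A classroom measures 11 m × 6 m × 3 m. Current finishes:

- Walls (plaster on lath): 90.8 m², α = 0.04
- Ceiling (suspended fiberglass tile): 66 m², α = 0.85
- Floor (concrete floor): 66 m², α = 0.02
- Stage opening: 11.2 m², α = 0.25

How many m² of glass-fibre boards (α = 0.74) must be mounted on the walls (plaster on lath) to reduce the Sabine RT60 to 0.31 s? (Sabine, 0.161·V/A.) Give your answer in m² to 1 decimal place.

55.7

Summing Sᵢαᵢ: 3.632 + 56.100 + 1.320 + 2.800 → A₁ = 63.852 sabins.
Required A₂ = 0.161·198/0.31 = 102.832 sabins.
ΔA needed = 102.832 − 63.852 = 38.980 sabins.
Net gain per m²: Δα = 0.74 − 0.04 = 0.70.
Panel area = 38.980 / 0.70 = 55.7 m².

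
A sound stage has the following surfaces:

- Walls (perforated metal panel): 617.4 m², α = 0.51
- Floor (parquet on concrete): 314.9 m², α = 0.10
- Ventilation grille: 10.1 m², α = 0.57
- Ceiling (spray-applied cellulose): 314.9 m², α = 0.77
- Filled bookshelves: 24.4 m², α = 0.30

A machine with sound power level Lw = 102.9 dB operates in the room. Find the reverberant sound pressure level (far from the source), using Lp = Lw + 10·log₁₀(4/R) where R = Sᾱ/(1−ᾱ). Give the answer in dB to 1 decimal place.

78.4 dB

A = 601.914 sabins; S = 1281.7 m².
ᾱ = 601.914/1281.7 = 0.4696; R = Sᾱ/(1−ᾱ) = 601.914/(1−0.4696) = 1134.830 m².
Lp = 102.9 + 10·log₁₀(4/1134.830) = 102.9 + (-24.53) = 78.4 dB.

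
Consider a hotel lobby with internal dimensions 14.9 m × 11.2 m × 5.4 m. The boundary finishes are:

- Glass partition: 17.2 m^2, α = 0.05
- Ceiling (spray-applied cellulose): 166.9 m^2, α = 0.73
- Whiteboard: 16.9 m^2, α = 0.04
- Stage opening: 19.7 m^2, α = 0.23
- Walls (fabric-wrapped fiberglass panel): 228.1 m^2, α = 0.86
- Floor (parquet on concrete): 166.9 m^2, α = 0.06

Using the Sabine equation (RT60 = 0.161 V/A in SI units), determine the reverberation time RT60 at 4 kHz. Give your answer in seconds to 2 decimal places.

Total absorption A = 17.2×0.05 + 166.9×0.73 + 16.9×0.04 + 19.7×0.23 + 228.1×0.86 + 166.9×0.06
  = 0.860 + 121.837 + 0.676 + 4.531 + 196.166 + 10.014 = 334.084 m^2 sabins.
Volume V = 14.9 × 11.2 × 5.4 = 901.152 m³.
T = 0.161 V/A = 0.161·901.152/334.084 = 0.43 s.

0.43 s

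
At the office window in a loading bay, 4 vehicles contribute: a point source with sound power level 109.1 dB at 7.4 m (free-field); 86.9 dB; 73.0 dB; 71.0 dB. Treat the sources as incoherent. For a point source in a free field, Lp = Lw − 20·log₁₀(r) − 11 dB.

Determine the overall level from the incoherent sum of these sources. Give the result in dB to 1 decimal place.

88.1 dB

Source at 7.4 m: Lp = 109.1 − 20·log₁₀(7.4) − 11 = 80.7 dB.
Σ 10^(Lᵢ/10) = 6.398e+08.
Combined level = 10 log₁₀(6.398e+08) = 88.1 dB.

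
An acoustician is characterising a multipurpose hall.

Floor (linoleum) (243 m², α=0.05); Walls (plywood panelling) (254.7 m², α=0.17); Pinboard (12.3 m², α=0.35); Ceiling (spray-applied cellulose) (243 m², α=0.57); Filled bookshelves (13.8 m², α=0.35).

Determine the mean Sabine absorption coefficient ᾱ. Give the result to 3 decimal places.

0.265

Total surface area S = 766.8 m².
Weighted sum Σ Sα = 203.094.
ᾱ = 203.094 / 766.8 = 0.265.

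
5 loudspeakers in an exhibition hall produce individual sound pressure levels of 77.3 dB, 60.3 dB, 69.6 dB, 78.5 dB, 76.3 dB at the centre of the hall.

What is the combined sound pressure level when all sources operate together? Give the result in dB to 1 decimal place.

82.5 dB

Σ 10^(Lᵢ/10) = 1.773e+08.
Back to dB: 10·log₁₀ Σ = 82.5 dB.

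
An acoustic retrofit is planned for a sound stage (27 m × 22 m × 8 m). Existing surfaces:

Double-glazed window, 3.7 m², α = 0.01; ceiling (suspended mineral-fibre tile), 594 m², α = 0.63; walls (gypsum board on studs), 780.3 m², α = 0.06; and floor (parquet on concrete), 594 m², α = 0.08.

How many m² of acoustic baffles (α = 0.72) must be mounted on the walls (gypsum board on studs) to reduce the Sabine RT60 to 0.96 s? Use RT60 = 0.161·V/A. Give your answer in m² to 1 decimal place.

497.5

Summing Sᵢαᵢ: 0.037 + 374.220 + 46.818 + 47.520 → A₁ = 468.595 sabins.
Required A₂ = 0.161·4752/0.96 = 796.950 sabins.
ΔA needed = 796.950 − 468.595 = 328.355 sabins.
Each m² of panel replacing the walls (gypsum board on studs) adds (0.72 − 0.06) = 0.66 sabins.
Area = ΔA/Δα = 328.355/0.66 = 497.5 m².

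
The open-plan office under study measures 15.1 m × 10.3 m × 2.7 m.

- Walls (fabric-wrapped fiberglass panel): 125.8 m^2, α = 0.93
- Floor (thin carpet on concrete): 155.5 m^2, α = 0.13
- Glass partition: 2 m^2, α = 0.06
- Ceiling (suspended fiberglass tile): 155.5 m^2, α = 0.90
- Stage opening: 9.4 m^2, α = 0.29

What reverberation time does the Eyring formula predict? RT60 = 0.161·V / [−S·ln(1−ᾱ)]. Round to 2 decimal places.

0.15 s

S = Σ Sᵢ = 448.2 m^2.
Σ(Sᵢαᵢ) = 125.8·0.93 + 155.5·0.13 + 2·0.06 + 155.5·0.90 + 9.4·0.29 = 280.005.
ᾱ = 280.005 / 448.2 = 0.6247.
−S·ln(1−ᾱ) = −448.2 × ln(1 − 0.6247) = 439.249.
V = 15.1 × 10.3 × 2.7 = 419.931 m³.
RT60 = 0.161 × 419.931 / 439.249 = 0.15 s.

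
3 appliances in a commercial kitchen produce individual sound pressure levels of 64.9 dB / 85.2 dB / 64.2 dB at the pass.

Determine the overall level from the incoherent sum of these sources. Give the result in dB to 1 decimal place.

Sum in the linear (power) domain: Σ 10^(Lᵢ/10) = 10^(64.9/10) + 10^(85.2/10) + 10^(64.2/10) = 3.369e+08.
Back to dB: 10·log₁₀ Σ = 85.3 dB.

85.3 dB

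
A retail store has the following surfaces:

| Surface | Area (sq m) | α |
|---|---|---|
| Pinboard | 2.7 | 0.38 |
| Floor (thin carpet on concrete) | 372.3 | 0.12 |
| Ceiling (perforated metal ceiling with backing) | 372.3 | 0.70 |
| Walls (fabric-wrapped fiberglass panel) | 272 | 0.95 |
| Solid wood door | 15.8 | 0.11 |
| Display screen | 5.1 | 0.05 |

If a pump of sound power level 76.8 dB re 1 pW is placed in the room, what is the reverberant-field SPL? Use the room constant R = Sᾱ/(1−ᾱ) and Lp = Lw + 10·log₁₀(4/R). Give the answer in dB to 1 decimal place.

51.9 dB

Σ(Sᵢαᵢ) = 2.7·0.38 + 372.3·0.12 + 372.3·0.70 + 272·0.95 + 15.8·0.11 + 5.1·0.05 = 566.705; total area S = 1040.2 sq m.
ᾱ = 566.705/1040.2 = 0.5448; R = Sᾱ/(1−ᾱ) = 566.705/(1−0.5448) = 1244.958 sq m.
Lp = Lw + 10 log₁₀(4/R) = 76.8 -24.93 = 51.9 dB.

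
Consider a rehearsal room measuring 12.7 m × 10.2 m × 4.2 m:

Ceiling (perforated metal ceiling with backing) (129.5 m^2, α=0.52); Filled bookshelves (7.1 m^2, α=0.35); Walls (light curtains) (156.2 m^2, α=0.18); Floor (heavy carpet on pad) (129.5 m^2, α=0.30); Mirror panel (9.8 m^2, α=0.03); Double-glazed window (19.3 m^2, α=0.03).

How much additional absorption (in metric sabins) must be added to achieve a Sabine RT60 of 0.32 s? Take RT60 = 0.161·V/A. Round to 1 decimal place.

Total absorption A₁ = 129.5·0.52 + 7.1·0.35 + 156.2·0.18 + 129.5·0.30 + 9.8·0.03 + 19.3·0.03
  = 67.340 + 2.485 + 28.116 + 38.850 + 0.294 + 0.579 = 137.664 m^2 sabins.
V = 544.068 m³. Required absorption A₂ = 0.161 × 544.068 / 0.32 = 273.734 sabins.
Shortfall: 273.734 − 137.664 = 136.1 sabins.

136.1 sabins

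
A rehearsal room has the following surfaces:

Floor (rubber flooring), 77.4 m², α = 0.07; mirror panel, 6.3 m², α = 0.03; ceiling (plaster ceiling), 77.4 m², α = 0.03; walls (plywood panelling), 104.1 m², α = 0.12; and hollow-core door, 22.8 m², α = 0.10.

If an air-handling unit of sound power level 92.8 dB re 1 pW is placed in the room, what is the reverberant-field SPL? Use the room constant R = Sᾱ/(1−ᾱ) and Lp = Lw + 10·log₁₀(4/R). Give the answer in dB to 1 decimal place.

84.9 dB

A = 22.701 sabins; S = 288.0 m².
ᾱ = 22.701/288.0 = 0.0788; R = Sᾱ/(1−ᾱ) = 22.701/(1−0.0788) = 24.643 m².
Lp = Lw + 10 log₁₀(4/R) = 92.8 -7.90 = 84.9 dB.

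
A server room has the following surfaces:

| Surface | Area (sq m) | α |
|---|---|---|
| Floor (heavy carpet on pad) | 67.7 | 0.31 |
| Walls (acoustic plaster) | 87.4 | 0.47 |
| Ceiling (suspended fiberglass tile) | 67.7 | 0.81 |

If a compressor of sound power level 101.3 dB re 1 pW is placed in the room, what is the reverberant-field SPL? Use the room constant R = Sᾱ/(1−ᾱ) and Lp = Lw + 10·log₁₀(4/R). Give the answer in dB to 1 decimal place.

83.4 dB

Σ(Sᵢαᵢ) = 67.7×0.31 + 87.4×0.47 + 67.7×0.81 = 116.902; total area S = 222.8 sq m.
ᾱ = 116.902/222.8 = 0.5247; R = Sᾱ/(1−ᾱ) = 116.902/(1−0.5247) = 245.954 sq m.
Lp = Lw + 10 log₁₀(4/R) = 101.3 -17.89 = 83.4 dB.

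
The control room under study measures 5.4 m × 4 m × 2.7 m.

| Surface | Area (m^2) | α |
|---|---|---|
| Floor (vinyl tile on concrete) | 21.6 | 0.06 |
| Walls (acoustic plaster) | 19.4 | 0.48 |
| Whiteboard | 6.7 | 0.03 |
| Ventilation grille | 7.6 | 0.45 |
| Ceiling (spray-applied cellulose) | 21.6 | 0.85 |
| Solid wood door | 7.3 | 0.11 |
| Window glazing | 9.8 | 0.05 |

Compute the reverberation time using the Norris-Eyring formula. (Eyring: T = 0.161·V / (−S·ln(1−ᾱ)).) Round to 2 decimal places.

S = Σ Sᵢ = 94.0 m^2.
Σ(Sᵢαᵢ) = 21.6×0.06 + 19.4×0.48 + 6.7×0.03 + 7.6×0.45 + 21.6×0.85 + 7.3×0.11 + 9.8×0.05 = 33.882.
ᾱ = 33.882 / 94.0 = 0.3604.
Eyring denominator: −S ln(1−ᾱ) = 42.010.
V = 5.4 × 4 × 2.7 = 58.32 m³.
RT60 = 0.161 × 58.32 / 42.010 = 0.22 s.

0.22 s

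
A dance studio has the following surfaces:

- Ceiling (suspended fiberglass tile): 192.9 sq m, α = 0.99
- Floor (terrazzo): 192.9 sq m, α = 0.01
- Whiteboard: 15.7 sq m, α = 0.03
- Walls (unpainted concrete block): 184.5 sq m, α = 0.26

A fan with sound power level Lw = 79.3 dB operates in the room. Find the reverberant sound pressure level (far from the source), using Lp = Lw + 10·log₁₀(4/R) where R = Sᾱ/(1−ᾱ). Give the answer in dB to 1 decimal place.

Σ(Sᵢαᵢ) = 192.9×0.99 + 192.9×0.01 + 15.7×0.03 + 184.5×0.26 = 241.341; total area S = 586.0 sq m.
ᾱ = 241.341/586.0 = 0.4118; R = Sᾱ/(1−ᾱ) = 241.341/(1−0.4118) = 410.304 sq m.
Lp = 79.3 + 10·log₁₀(4/410.304) = 79.3 + (-20.11) = 59.2 dB.

59.2 dB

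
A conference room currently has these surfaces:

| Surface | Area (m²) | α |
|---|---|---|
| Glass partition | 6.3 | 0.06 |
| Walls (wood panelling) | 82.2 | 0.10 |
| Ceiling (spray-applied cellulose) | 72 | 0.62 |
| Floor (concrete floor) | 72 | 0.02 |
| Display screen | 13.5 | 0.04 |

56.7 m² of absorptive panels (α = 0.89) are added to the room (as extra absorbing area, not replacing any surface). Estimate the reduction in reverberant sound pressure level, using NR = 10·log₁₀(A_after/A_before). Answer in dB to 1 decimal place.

A_before = Σ Sᵢαᵢ = 6.3·0.06 + 82.2·0.10 + 72·0.62 + 72·0.02 + 13.5·0.04 = 55.218 sabins.
Treatment contributes 56.7·0.89 = 50.463 sabins.
A_after = 55.218 + 50.463 = 105.681 sabins.
NR = 10·log₁₀(105.681/55.218) = 2.8 dB.

2.8 dB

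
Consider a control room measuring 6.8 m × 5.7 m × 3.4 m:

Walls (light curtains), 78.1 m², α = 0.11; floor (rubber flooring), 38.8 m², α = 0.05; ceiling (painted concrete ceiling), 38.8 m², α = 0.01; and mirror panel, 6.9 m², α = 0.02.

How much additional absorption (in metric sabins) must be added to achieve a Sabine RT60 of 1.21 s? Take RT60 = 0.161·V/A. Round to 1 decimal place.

Summing Sᵢαᵢ: 8.591 + 1.940 + 0.388 + 0.138 → A₁ = 11.057 sabins.
For T = 1.21 s, need A₂ = 0.161·V/T = 0.161·131.784/1.21 = 17.535 sabins.
Shortfall: 17.535 − 11.057 = 6.5 sabins.

6.5 sabins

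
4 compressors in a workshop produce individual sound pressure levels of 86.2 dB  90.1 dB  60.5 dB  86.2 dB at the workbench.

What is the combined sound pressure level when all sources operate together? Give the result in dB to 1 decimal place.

92.7 dB

Converting to relative power and adding: 10^(86.2/10) + 10^(90.1/10) + 10^(60.5/10) + 10^(86.2/10) = 1.858e+09.
L_total = 10·log₁₀(1.858e+09) = 92.7 dB.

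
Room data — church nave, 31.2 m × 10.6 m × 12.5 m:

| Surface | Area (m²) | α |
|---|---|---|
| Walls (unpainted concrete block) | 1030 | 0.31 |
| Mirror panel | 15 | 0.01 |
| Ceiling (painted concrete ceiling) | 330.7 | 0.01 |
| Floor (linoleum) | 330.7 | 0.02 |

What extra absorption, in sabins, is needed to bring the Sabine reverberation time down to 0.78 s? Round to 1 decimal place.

Total absorption A₁ = 1030×0.31 + 15×0.01 + 330.7×0.01 + 330.7×0.02
  = 319.300 + 0.150 + 3.307 + 6.614 = 329.371 m² sabins.
V = 4134 m³. Required absorption A₂ = 0.161 × 4134 / 0.78 = 853.300 sabins.
Shortfall: 853.300 − 329.371 = 523.9 sabins.

523.9 sabins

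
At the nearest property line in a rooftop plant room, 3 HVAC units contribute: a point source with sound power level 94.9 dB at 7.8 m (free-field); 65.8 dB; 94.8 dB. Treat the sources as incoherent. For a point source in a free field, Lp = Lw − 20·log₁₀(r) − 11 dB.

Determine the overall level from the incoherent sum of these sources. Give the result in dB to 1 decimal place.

94.8 dB

Source at 7.8 m: Lp = 94.9 − 20·log₁₀(7.8) − 11 = 66.1 dB.
Σ 10^(Lᵢ/10) = 3.028e+09.
Back to dB: 10·log₁₀ Σ = 94.8 dB.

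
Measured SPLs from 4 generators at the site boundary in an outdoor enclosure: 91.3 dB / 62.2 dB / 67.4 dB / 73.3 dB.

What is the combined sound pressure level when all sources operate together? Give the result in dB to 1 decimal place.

91.4 dB

Sum in the linear (power) domain: Σ 10^(Lᵢ/10) = 10^(91.3/10) + 10^(62.2/10) + 10^(67.4/10) + 10^(73.3/10) = 1.377e+09.
Back to dB: 10·log₁₀ Σ = 91.4 dB.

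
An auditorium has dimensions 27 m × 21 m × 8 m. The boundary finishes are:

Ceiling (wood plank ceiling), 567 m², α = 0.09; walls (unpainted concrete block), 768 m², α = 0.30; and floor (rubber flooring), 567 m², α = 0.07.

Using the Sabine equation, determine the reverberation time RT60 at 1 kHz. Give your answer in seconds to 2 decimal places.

Summing Sᵢαᵢ: 51.030 + 230.400 + 39.690 → A = 321.120 sabins.
Volume V = 27 × 21 × 8 = 4536 m³.
T = 0.161 V/A = 0.161·4536/321.120 = 2.27 s.

2.27 s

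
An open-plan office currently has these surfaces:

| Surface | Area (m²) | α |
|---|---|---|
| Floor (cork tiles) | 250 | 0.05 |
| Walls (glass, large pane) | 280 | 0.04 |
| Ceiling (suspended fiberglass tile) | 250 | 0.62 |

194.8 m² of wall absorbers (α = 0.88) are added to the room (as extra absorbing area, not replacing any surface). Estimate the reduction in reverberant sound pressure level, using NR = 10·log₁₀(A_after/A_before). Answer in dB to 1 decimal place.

Summing Sᵢαᵢ: 12.500 + 11.200 + 155.000 → A_before = 178.700 sabins.
Treatment contributes 194.8·0.88 = 171.424 sabins.
A_after = 178.700 + 171.424 = 350.124 sabins.
Reduction = 10 log₁₀(A_after/A_before) = 10 log₁₀(1.9593) = 2.9 dB.

2.9 dB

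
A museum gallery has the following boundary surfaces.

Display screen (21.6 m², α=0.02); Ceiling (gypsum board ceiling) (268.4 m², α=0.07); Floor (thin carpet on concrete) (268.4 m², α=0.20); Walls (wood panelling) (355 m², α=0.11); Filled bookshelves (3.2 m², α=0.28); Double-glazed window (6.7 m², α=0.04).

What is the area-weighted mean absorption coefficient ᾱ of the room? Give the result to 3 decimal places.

Total surface area S = 923.3 m².
Σ(Sᵢαᵢ) = 21.6×0.02 + 268.4×0.07 + 268.4×0.20 + 355×0.11 + 3.2×0.28 + 6.7×0.04 = 113.114.
ᾱ = A/S = 0.123.

0.123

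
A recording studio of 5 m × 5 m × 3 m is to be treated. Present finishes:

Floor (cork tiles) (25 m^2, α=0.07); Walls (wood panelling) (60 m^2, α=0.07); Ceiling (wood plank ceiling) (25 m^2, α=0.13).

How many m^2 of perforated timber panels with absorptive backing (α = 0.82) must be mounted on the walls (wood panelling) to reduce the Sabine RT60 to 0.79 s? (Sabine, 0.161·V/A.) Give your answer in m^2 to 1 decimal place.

8.1

Total absorption A₁ = 25×0.07 + 60×0.07 + 25×0.13
  = 1.750 + 4.200 + 3.250 = 9.200 m^2 sabins.
V = 75 m³. Target absorption A₂ = 0.161 × 75 / 0.79 = 15.285 sabins.
Absorption to add: 15.285 − 9.200 = 6.085 sabins.
Each m^2 of panel replacing the walls (wood panelling) adds (0.82 − 0.07) = 0.75 sabins.
Panel area = 6.085 / 0.75 = 8.1 m^2.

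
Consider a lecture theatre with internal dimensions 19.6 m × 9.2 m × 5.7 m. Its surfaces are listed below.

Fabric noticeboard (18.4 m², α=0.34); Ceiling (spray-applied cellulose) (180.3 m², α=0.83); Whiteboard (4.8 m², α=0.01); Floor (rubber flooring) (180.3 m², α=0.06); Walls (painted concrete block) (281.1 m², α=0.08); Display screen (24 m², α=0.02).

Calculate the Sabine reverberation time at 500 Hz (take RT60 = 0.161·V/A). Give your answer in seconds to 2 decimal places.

0.87 seconds

Summing Sᵢαᵢ: 6.256 + 149.649 + 0.048 + 10.818 + 22.488 + 0.480 → A = 189.739 sabins.
V = 19.6·9.2·5.7 = 1027.824 m³.
T = 0.161 V/A = 0.161·1027.824/189.739 = 0.87 s.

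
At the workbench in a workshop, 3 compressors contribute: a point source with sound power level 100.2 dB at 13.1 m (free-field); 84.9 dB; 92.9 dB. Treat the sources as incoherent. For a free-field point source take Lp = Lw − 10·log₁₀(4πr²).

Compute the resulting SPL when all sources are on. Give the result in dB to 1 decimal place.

93.5 dB

Source at 13.1 m: Lp = 100.2 − 10·log₁₀(4π·13.1²) = 100.2 − 10·log₁₀(2156.515) = 66.9 dB.
Sum in the linear (power) domain: Σ 10^(Lᵢ/10) = 10^(66.9/10) + 10^(84.9/10) + 10^(92.9/10) = 2.264e+09.
Back to dB: 10·log₁₀ Σ = 93.5 dB.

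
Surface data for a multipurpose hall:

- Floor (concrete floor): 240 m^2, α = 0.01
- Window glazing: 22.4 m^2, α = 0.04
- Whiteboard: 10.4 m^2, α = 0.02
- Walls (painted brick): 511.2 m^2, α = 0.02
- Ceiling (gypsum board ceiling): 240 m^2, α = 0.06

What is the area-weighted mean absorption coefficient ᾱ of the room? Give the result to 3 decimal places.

Total surface area S = 1024.0 m^2.
A = 240·0.01 + 22.4·0.04 + 10.4·0.02 + 511.2·0.02 + 240·0.06 = 28.128 sabins.
ᾱ = A/S = 0.027.

0.027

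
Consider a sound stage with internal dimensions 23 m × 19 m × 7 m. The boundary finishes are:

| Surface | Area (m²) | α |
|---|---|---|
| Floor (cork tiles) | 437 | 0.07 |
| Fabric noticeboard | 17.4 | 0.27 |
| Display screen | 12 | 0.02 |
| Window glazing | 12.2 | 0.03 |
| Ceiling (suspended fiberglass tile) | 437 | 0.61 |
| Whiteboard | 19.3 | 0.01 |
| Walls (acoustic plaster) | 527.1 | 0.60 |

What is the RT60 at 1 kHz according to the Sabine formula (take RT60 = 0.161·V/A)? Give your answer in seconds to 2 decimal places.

Total absorption A = 437×0.07 + 17.4×0.27 + 12×0.02 + 12.2×0.03 + 437×0.61 + 19.3×0.01 + 527.1×0.60
  = 30.590 + 4.698 + 0.240 + 0.366 + 266.570 + 0.193 + 316.260 = 618.917 m² sabins.
V = 23·19·7 = 3059 m³.
T = 0.161 V/A = 0.161·3059/618.917 = 0.80 s.

0.80 sec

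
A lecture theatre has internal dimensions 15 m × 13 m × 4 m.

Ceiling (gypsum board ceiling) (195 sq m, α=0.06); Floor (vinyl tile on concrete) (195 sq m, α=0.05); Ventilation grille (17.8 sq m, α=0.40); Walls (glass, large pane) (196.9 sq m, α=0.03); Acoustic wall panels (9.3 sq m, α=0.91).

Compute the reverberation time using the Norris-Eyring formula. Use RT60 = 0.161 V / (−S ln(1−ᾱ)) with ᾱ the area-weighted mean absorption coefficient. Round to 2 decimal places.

2.82 sec

S = Σ Sᵢ = 614.0 sq m.
Absorption A = 195·0.06 + 195·0.05 + 17.8·0.40 + 196.9·0.03 + 9.3·0.91 = 42.940 sabins.
Mean coefficient ᾱ = A/S = 0.0699.
Eyring denominator: −S ln(1−ᾱ) = 44.492.
V = 15 × 13 × 4 = 780 m³.
RT60 = 0.161 × 780 / 44.492 = 2.82 s.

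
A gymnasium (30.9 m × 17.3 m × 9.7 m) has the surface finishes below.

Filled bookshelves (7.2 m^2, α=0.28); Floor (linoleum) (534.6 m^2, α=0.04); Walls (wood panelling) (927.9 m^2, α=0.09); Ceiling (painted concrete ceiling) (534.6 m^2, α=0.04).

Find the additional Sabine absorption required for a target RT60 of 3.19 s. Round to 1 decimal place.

Equivalent absorption area: A₁ = 7.2·0.28 + 534.6·0.04 + 927.9·0.09 + 534.6·0.04 = 128.295 m^2.
Target A₂ = 0.161·5185.329/3.19 = 261.705 sabins (V = 5185.329 m³).
Shortfall: 261.705 − 128.295 = 133.4 sabins.

133.4 sabins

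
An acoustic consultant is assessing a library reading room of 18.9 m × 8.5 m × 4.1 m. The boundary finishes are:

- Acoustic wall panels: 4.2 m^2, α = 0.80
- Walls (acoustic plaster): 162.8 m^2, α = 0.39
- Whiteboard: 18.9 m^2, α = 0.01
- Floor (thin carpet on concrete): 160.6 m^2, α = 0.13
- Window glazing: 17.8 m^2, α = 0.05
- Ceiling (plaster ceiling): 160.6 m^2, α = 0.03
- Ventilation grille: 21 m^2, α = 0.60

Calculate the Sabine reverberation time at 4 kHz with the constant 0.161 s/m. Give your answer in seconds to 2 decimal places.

1.00 seconds

Total absorption A = 4.2×0.80 + 162.8×0.39 + 18.9×0.01 + 160.6×0.13 + 17.8×0.05 + 160.6×0.03 + 21×0.60
  = 3.360 + 63.492 + 0.189 + 20.878 + 0.890 + 4.818 + 12.600 = 106.227 m^2 sabins.
V = 18.9·8.5·4.1 = 658.665 m³.
Sabine: RT60 = 0.161 × 658.665 / 106.227 = 1.00 s.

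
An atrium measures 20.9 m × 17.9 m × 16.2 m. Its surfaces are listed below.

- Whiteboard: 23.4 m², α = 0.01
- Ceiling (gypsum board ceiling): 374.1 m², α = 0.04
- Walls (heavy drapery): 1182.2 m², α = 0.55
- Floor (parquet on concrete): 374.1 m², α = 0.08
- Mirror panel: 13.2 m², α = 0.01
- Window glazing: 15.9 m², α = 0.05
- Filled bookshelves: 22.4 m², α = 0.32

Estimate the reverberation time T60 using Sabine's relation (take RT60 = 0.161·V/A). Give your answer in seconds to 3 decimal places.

Equivalent absorption area: A = 23.4*0.01 + 374.1*0.04 + 1182.2*0.55 + 374.1*0.08 + 13.2*0.01 + 15.9*0.05 + 22.4*0.32 = 703.431 m².
Volume V = 20.9 × 17.9 × 16.2 = 6060.582 m³.
T = 0.161 V/A = 0.161·6060.582/703.431 = 1.387 s.

1.387 s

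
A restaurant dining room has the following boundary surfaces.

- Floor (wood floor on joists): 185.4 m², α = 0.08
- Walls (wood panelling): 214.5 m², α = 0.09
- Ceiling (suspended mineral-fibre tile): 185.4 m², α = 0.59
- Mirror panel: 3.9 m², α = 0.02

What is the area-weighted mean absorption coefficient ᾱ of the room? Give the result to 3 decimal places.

0.244

Total surface area S = 589.2 m².
Σ(Sᵢαᵢ) = 185.4×0.08 + 214.5×0.09 + 185.4×0.59 + 3.9×0.02 = 143.601.
ᾱ = 143.601 / 589.2 = 0.244.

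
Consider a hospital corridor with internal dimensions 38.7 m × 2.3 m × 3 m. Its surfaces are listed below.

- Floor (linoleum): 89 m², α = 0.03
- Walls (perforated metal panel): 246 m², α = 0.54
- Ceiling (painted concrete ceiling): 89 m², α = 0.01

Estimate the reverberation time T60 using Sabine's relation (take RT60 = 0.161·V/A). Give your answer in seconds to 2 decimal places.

0.32 s

Summing Sᵢαᵢ: 2.670 + 132.840 + 0.890 → A = 136.400 sabins.
Room volume: 267.03 m³.
T = 0.161 V/A = 0.161·267.03/136.400 = 0.32 s.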